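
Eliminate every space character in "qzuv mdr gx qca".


Input string: 'qzuv mdr gx qca'
Operation: remove all spaces
Words: 'qzuv', 'mdr', 'gx', 'qca'
Join without spaces: qzuvmdrgxqca


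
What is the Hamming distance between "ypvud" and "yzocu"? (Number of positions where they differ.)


String 1: 'ypvud'
String 2: 'yzocu'
Compare each position: pos 0: 'y'=='y', pos 1: 'p'!='z', pos 2: 'v'!='o', pos 3: 'u'!='c', pos 4: 'd'!='u'
Differing positions: 4
Hamming distance: 4


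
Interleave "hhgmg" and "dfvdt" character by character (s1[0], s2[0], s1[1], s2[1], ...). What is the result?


String 1: 'hhgmg'
String 2: 'dfvdt'
Operation: alternate characters
Pairs: 'h'+'d', 'h'+'f', 'g'+'v', 'm'+'d', 'g'+'t'
Result: hdhfgvmdgt


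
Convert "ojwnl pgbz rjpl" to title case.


Input string: 'ojwnl pgbz rjpl'
Operation: capitalize first letter of each word
Word transformations: 'ojwnl'->'Ojwnl', 'pgbz'->'Pgbz', 'rjpl'->'Rjpl'
Result: Ojwnl Pgbz Rjpl


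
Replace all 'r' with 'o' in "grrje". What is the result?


Input string: 'grrje'
Operation: replace 'r' with 'o'
Positions of 'r': 1, 2
After replacement: gooje


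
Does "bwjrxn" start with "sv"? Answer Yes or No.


Input string: 'bwjrxn'
Prefix to check: 'sv'
First 2 characters of input: 'bw'
Match: False
Result: No


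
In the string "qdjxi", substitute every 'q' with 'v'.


Input string: 'qdjxi'
Operation: replace 'q' with 'v'
Positions of 'q': 0
After replacement: vdjxi


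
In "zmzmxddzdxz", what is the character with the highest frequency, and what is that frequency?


Input: 'zmzmxddzdxz'
Operation: tally each character
Counts: 'd':3, 'm':2, 'x':2, 'z':4
Maximum: 'z' appears 4 times


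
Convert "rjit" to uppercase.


Input string: 'rjit'
Operation: convert each letter to uppercase
Mapping: 'r'->'R', 'j'->'J', 'i'->'I', 't'->'T'
Result: RJIT


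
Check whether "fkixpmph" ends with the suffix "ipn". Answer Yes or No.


Input string: 'fkixpmph'
Suffix to check: 'ipn'
Last 3 characters of input: 'mph'
Match: False
Result: No


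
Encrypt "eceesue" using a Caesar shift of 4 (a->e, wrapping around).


Input: 'eceesue', shift = 4
Operation: for each letter, (position + 4) mod 26
Mapping: 'e'(4+4=8)->'i', 'c'(2+4=6)->'g', 'e'(4+4=8)->'i', 'e'(4+4=8)->'i', 's'(18+4=22)->'w', 'u'(20+4=24)->'y', 'e'(4+4=8)->'i'
Result: igiiwyi


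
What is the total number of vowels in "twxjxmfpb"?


Input string: 'twxjxmfpb'
Operation: count vowels (a, e, i, o, u)
Scan: s[0]='t', s[1]='w', s[2]='x', s[3]='j', s[4]='x', s[5]='m', s[6]='f', s[7]='p', s[8]='b'
Vowels found: 0
Result: 0


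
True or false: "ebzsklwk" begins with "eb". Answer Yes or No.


Input string: 'ebzsklwk'
Prefix to check: 'eb'
First 2 characters of input: 'eb'
Match: True
Result: Yes


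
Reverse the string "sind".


Input string: 'sind'
Operation: reverse character order
Original order: 's' -> 'i' -> 'n' -> 'd'
Reversed order: 'd' -> 'n' -> 'i' -> 's'
Result: dnis


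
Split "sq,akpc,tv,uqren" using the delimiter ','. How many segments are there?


Input string: 'sq,akpc,tv,uqren'
Delimiter: ','
Split result: 'sq', 'akpc', 'tv', 'uqren'
Number of parts: 4


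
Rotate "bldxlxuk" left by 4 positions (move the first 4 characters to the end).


Input: 'bldxlxuk', shift = 4
Operation: split at index 4 and swap parts
Front part s[0:4] = 'bldx'
Back part s[4:] = 'lxuk'
Rotated = back + front = 'lxuk' + 'bldx'
Result: lxukbldx


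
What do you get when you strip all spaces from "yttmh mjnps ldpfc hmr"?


Input string: 'yttmh mjnps ldpfc hmr'
Operation: remove all spaces
Words: 'yttmh', 'mjnps', 'ldpfc', 'hmr'
Join without spaces: yttmhmjnpsldpfchmr


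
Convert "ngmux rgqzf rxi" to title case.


Input string: 'ngmux rgqzf rxi'
Operation: capitalize first letter of each word
Word transformations: 'ngmux'->'Ngmux', 'rgqzf'->'Rgqzf', 'rxi'->'Rxi'
Result: Ngmux Rgqzf Rxi


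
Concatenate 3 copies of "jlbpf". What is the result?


Input string: 'jlbpf'
Operation: repeat 3 times
Concatenation: 'jlbpf' + 'jlbpf' + 'jlbpf'
Result: jlbpfjlbpfjlbpf


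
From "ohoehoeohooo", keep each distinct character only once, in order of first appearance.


Input: 'ohoehoeohooo'
Operation: keep first occurrence of each character
Scan: s[0]='o' new -> keep; s[1]='h' new -> keep; s[2]='o' seen -> skip; s[3]='e' new -> keep; s[4]='h' seen -> skip; s[5]='o' seen -> skip; s[6]='e' seen -> skip; s[7]='o' seen -> skip; s[8]='h' seen -> skip; s[9]='o' seen -> skip; s[10]='o' seen -> skip; s[11]='o' seen -> skip
Result: ohe


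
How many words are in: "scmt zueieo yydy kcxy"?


Input string: 'scmt zueieo yydy kcxy'
Operation: split by spaces
Words found: 'scmt', 'zueieo', 'yydy', 'kcxy'
Word count: 4


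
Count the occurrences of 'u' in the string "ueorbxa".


Input string: 'ueorbxa'
Target character: 'u'
Scan each position: s[0]='u'
Matches found at indices: 0
Total: 1


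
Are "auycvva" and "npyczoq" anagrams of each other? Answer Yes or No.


String 1: 'auycvva' -> sorted: 'aacuvvy'
String 2: 'npyczoq' -> sorted: 'cnopqyz'
Compare sorted forms: 'aacuvvy' != 'cnopqyz'
Anagram: No


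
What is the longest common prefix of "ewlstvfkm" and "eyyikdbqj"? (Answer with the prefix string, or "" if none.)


String 1: 'ewlstvfkm'
String 2: 'eyyikdbqj'
Compare position by position:
pos 0: 'e' vs 'e' match
pos 1: 'w' vs 'y' differ -> stop
Longest common prefix: "e" (length 1)


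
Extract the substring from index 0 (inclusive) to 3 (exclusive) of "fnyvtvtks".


Input string: 'fnyvtvtks'
Operation: slice [0:3]
Extract characters: s[0]='f', s[1]='n', s[2]='y'
Result: fny


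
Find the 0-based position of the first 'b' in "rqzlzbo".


Input string: 'rqzlzbo'
Target: 'b'
Scanning left to right: s[0]='r', s[1]='q', s[2]='z', s[3]='l', s[4]='z', s[5]='b'
First match at index: 5


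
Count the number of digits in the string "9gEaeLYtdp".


Input string: '9gEaeLYtdp'
Operation: count digit characters (0-9)
Scan: '9'(digit), 'g', 'E', 'a', 'e', 'L', 'Y', 't', 'd', 'p'
Digits found: 1
Result: 1


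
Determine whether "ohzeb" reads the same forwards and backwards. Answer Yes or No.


Input string: 'ohzeb'
Reversed: 'bezho'
Compare pairs: s[0]='o' vs s[4]='b' (mismatch), s[1]='h' vs s[3]='e' (mismatch)
Palindrome: No


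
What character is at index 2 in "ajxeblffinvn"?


Input string: 'ajxeblffinvn'
Operation: get character at index 2
Index mapping: s[0]='a', s[1]='j', s[2]='x'
Result: 'x'


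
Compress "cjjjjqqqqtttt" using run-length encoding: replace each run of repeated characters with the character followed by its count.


Input: 'cjjjjqqqqtttt'
Operation: identify consecutive runs
Runs: 'c' -> c1, 'jjjj' -> j4, 'qqqq' -> q4, 'tttt' -> t4
Encoded: c1j4q4t4


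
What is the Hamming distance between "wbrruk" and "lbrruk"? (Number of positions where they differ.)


String 1: 'wbrruk'
String 2: 'lbrruk'
Compare each position: pos 0: 'w'!='l', pos 1: 'b'=='b', pos 2: 'r'=='r', pos 3: 'r'=='r', pos 4: 'u'=='u', pos 5: 'k'=='k'
Differing positions: 1
Hamming distance: 1


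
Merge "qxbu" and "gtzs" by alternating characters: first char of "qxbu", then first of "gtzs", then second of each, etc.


String 1: 'qxbu'
String 2: 'gtzs'
Operation: alternate characters
Pairs: 'q'+'g', 'x'+'t', 'b'+'z', 'u'+'s'
Result: qgxtbzus


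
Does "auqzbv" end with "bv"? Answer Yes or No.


Input string: 'auqzbv'
Suffix to check: 'bv'
Last 2 characters of input: 'bv'
Match: True
Result: Yes


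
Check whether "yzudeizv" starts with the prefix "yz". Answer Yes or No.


Input string: 'yzudeizv'
Prefix to check: 'yz'
First 2 characters of input: 'yz'
Match: True
Result: Yes


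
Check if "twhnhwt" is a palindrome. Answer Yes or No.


Input string: 'twhnhwt'
Reversed: 'twhnhwt'
Compare pairs: s[0]='t' vs s[6]='t' (match), s[1]='w' vs s[5]='w' (match), s[2]='h' vs s[4]='h' (match)
Palindrome: Yes


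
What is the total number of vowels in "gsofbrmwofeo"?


Input string: 'gsofbrmwofeo'
Operation: count vowels (a, e, i, o, u)
Scan: s[0]='g', s[1]='s', s[2]='o' (vowel), s[3]='f', s[4]='b', s[5]='r', s[6]='m', s[7]='w', s[8]='o' (vowel), s[9]='f', s[10]='e' (vowel), s[11]='o' (vowel)
Vowels found: 4
Result: 4


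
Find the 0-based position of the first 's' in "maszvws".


Input string: 'maszvws'
Target: 's'
Scanning left to right: s[0]='m', s[1]='a', s[2]='s'
First match at index: 2


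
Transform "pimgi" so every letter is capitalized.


Input string: 'pimgi'
Operation: convert each letter to uppercase
Mapping: 'p'->'P', 'i'->'I', 'm'->'M', 'g'->'G', 'i'->'I'
Result: PIMGI


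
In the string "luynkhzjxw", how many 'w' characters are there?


Input string: 'luynkhzjxw'
Target character: 'w'
Scan each position: s[9]='w'
Matches found at indices: 9
Total: 1


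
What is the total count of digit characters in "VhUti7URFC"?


Input string: 'VhUti7URFC'
Operation: count digit characters (0-9)
Scan: 'V', 'h', 'U', 't', 'i', '7'(digit), 'U', 'R', 'F', 'C'
Digits found: 1
Result: 1


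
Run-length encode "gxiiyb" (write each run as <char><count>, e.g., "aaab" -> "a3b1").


Input: 'gxiiyb'
Operation: identify consecutive runs
Runs: 'g' -> g1, 'x' -> x1, 'ii' -> i2, 'y' -> y1, 'b' -> b1
Encoded: g1x1i2y1b1


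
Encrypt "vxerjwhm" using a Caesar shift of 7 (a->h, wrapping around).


Input: 'vxerjwhm', shift = 7
Operation: for each letter, (position + 7) mod 26
Mapping: 'v'(21+7=28, 28 mod 26=2)->'c', 'x'(23+7=30, 30 mod 26=4)->'e', 'e'(4+7=11)->'l', 'r'(17+7=24)->'y', 'j'(9+7=16)->'q', 'w'(22+7=29, 29 mod 26=3)->'d', 'h'(7+7=14)->'o', 'm'(12+7=19)->'t'
Result: celyqdot


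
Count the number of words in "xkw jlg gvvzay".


Input string: 'xkw jlg gvvzay'
Operation: split by spaces
Words found: 'xkw', 'jlg', 'gvvzay'
Word count: 3


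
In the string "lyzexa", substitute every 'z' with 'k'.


Input string: 'lyzexa'
Operation: replace 'z' with 'k'
Positions of 'z': 2
After replacement: lykexa


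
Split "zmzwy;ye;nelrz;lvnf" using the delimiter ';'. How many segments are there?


Input string: 'zmzwy;ye;nelrz;lvnf'
Delimiter: ';'
Split result: 'zmzwy', 'ye', 'nelrz', 'lvnf'
Number of parts: 4


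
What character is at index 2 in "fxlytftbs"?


Input string: 'fxlytftbs'
Operation: get character at index 2
Index mapping: s[0]='f', s[1]='x', s[2]='l'
Result: 'l'


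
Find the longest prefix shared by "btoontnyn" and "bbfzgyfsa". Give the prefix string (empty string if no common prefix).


String 1: 'btoontnyn'
String 2: 'bbfzgyfsa'
Compare position by position:
pos 0: 'b' vs 'b' match
pos 1: 't' vs 'b' differ -> stop
Longest common prefix: "b" (length 1)


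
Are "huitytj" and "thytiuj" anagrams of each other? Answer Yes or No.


String 1: 'huitytj' -> sorted: 'hijttuy'
String 2: 'thytiuj' -> sorted: 'hijttuy'
Compare sorted forms: 'hijttuy' == 'hijttuy'
Anagram: Yes


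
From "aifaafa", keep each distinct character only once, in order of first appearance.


Input: 'aifaafa'
Operation: keep first occurrence of each character
Scan: s[0]='a' new -> keep; s[1]='i' new -> keep; s[2]='f' new -> keep; s[3]='a' seen -> skip; s[4]='a' seen -> skip; s[5]='f' seen -> skip; s[6]='a' seen -> skip
Result: aif


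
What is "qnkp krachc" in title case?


Input string: 'qnkp krachc'
Operation: capitalize first letter of each word
Word transformations: 'qnkp'->'Qnkp', 'krachc'->'Krachc'
Result: Qnkp Krachc


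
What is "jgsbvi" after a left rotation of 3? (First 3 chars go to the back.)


Input: 'jgsbvi', shift = 3
Operation: split at index 3 and swap parts
Front part s[0:3] = 'jgs'
Back part s[3:] = 'bvi'
Rotated = back + front = 'bvi' + 'jgs'
Result: bvijgs


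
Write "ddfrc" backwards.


Input string: 'ddfrc'
Operation: reverse character order
Original order: 'd' -> 'd' -> 'f' -> 'r' -> 'c'
Reversed order: 'c' -> 'r' -> 'f' -> 'd' -> 'd'
Result: crfdd


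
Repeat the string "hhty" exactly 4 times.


Input string: 'hhty'
Operation: repeat 4 times
Concatenation: 'hhty' + 'hhty' + 'hhty' + 'hhty'
Result: hhtyhhtyhhtyhhty


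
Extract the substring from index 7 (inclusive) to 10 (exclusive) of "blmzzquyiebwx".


Input string: 'blmzzquyiebwx'
Operation: slice [7:10]
Extract characters: s[7]='y', s[8]='i', s[9]='e'
Result: yie


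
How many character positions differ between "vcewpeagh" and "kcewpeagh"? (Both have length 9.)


String 1: 'vcewpeagh'
String 2: 'kcewpeagh'
Compare each position: pos 0: 'v'!='k', pos 1: 'c'=='c', pos 2: 'e'=='e', pos 3: 'w'=='w', pos 4: 'p'=='p', pos 5: 'e'=='e', pos 6: 'a'=='a', pos 7: 'g'=='g', pos 8: 'h'=='h'
Differing positions: 1
Hamming distance: 1


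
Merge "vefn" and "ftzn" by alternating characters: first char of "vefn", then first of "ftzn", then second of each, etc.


String 1: 'vefn'
String 2: 'ftzn'
Operation: alternate characters
Pairs: 'v'+'f', 'e'+'t', 'f'+'z', 'n'+'n'
Result: vfetfznn


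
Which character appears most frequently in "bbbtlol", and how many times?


Input: 'bbbtlol'
Operation: tally each character
Counts: 'b':3, 'l':2, 'o':1, 't':1
Maximum: 'b' appears 3 times


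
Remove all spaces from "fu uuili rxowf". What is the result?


Input string: 'fu uuili rxowf'
Operation: remove all spaces
Words: 'fu', 'uuili', 'rxowf'
Join without spaces: fuuuilirxowf


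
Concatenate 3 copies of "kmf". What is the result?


Input string: 'kmf'
Operation: repeat 3 times
Concatenation: 'kmf' + 'kmf' + 'kmf'
Result: kmfkmfkmf


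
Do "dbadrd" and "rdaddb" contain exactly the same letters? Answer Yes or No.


String 1: 'dbadrd' -> sorted: 'abdddr'
String 2: 'rdaddb' -> sorted: 'abdddr'
Compare sorted forms: 'abdddr' == 'abdddr'
Anagram: Yes


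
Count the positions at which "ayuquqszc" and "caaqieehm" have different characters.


String 1: 'ayuquqszc'
String 2: 'caaqieehm'
Compare each position: pos 0: 'a'!='c', pos 1: 'y'!='a', pos 2: 'u'!='a', pos 3: 'q'=='q', pos 4: 'u'!='i', pos 5: 'q'!='e', pos 6: 's'!='e', pos 7: 'z'!='h', pos 8: 'c'!='m'
Differing positions: 8
Hamming distance: 8


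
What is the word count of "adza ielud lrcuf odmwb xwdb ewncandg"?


Input string: 'adza ielud lrcuf odmwb xwdb ewncandg'
Operation: split by spaces
Words found: 'adza', 'ielud', 'lrcuf', 'odmwb', 'xwdb', 'ewncandg'
Word count: 6


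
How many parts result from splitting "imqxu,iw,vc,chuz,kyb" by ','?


Input string: 'imqxu,iw,vc,chuz,kyb'
Delimiter: ','
Split result: 'imqxu', 'iw', 'vc', 'chuz', 'kyb'
Number of parts: 5


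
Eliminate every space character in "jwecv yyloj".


Input string: 'jwecv yyloj'
Operation: remove all spaces
Words: 'jwecv', 'yyloj'
Join without spaces: jwecvyyloj


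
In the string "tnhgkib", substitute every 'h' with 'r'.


Input string: 'tnhgkib'
Operation: replace 'h' with 'r'
Positions of 'h': 2
After replacement: tnrgkib


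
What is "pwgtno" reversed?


Input string: 'pwgtno'
Operation: reverse character order
Original order: 'p' -> 'w' -> 'g' -> 't' -> 'n' -> 'o'
Reversed order: 'o' -> 'n' -> 't' -> 'g' -> 'w' -> 'p'
Result: ontgwp


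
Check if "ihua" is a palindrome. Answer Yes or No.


Input string: 'ihua'
Reversed: 'auhi'
Compare pairs: s[0]='i' vs s[3]='a' (mismatch), s[1]='h' vs s[2]='u' (mismatch)
Palindrome: No


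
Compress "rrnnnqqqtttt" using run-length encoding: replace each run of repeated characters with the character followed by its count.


Input: 'rrnnnqqqtttt'
Operation: identify consecutive runs
Runs: 'rr' -> r2, 'nnn' -> n3, 'qqq' -> q3, 'tttt' -> t4
Encoded: r2n3q3t4


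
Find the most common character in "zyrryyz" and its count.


Input: 'zyrryyz'
Operation: tally each character
Counts: 'r':2, 'y':3, 'z':2
Maximum: 'y' appears 3 times


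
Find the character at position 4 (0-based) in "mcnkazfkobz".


Input string: 'mcnkazfkobz'
Operation: get character at index 4
Index mapping: s[0]='m', s[1]='c', s[2]='n', s[3]='k', s[4]='a'
Result: 'a'


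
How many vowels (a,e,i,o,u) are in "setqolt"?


Input string: 'setqolt'
Operation: count vowels (a, e, i, o, u)
Scan: s[0]='s', s[1]='e' (vowel), s[2]='t', s[3]='q', s[4]='o' (vowel), s[5]='l', s[6]='t'
Vowels found: 2
Result: 2


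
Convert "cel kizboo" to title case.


Input string: 'cel kizboo'
Operation: capitalize first letter of each word
Word transformations: 'cel'->'Cel', 'kizboo'->'Kizboo'
Result: Cel Kizboo


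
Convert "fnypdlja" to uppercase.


Input string: 'fnypdlja'
Operation: convert each letter to uppercase
Mapping: 'f'->'F', 'n'->'N', 'y'->'Y', 'p'->'P', 'd'->'D', 'l'->'L', 'j'->'J', 'a'->'A'
Result: FNYPDLJA


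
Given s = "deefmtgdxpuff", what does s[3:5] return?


Input string: 'deefmtgdxpuff'
Operation: slice [3:5]
Extract characters: s[3]='f', s[4]='m'
Result: fm


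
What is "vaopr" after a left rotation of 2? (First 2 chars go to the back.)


Input: 'vaopr', shift = 2
Operation: split at index 2 and swap parts
Front part s[0:2] = 'va'
Back part s[2:] = 'opr'
Rotated = back + front = 'opr' + 'va'
Result: oprva


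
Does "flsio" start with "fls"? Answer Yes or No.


Input string: 'flsio'
Prefix to check: 'fls'
First 3 characters of input: 'fls'
Match: True
Result: Yes


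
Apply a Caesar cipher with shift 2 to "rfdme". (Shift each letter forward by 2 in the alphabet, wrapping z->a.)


Input: 'rfdme', shift = 2
Operation: for each letter, (position + 2) mod 26
Mapping: 'r'(17+2=19)->'t', 'f'(5+2=7)->'h', 'd'(3+2=5)->'f', 'm'(12+2=14)->'o', 'e'(4+2=6)->'g'
Result: thfog


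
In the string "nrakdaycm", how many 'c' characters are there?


Input string: 'nrakdaycm'
Target character: 'c'
Scan each position: s[7]='c'
Matches found at indices: 7
Total: 1


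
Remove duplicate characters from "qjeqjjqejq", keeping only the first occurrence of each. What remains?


Input: 'qjeqjjqejq'
Operation: keep first occurrence of each character
Scan: s[0]='q' new -> keep; s[1]='j' new -> keep; s[2]='e' new -> keep; s[3]='q' seen -> skip; s[4]='j' seen -> skip; s[5]='j' seen -> skip; s[6]='q' seen -> skip; s[7]='e' seen -> skip; s[8]='j' seen -> skip; s[9]='q' seen -> skip
Result: qje


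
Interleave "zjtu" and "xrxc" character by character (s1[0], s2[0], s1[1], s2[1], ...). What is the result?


String 1: 'zjtu'
String 2: 'xrxc'
Operation: alternate characters
Pairs: 'z'+'x', 'j'+'r', 't'+'x', 'u'+'c'
Result: zxjrtxuc


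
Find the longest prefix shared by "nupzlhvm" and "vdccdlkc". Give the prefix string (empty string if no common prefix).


String 1: 'nupzlhvm'
String 2: 'vdccdlkc'
Compare position by position:
pos 0: 'n' vs 'v' differ -> stop
Longest common prefix: "" (length 0)


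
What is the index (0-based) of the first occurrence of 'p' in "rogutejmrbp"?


Input string: 'rogutejmrbp'
Target: 'p'
Scanning left to right: s[0]='r', s[1]='o', s[2]='g', s[3]='u', s[4]='t', s[5]='e', s[6]='j', s[7]='m', s[8]='r', s[9]='b', s[10]='p'
First match at index: 10


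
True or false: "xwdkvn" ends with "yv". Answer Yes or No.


Input string: 'xwdkvn'
Suffix to check: 'yv'
Last 2 characters of input: 'vn'
Match: False
Result: No


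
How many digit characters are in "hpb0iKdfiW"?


Input string: 'hpb0iKdfiW'
Operation: count digit characters (0-9)
Scan: 'h', 'p', 'b', '0'(digit), 'i', 'K', 'd', 'f', 'i', 'W'
Digits found: 1
Result: 1


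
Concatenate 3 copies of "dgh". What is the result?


Input string: 'dgh'
Operation: repeat 3 times
Concatenation: 'dgh' + 'dgh' + 'dgh'
Result: dghdghdgh


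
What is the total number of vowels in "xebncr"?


Input string: 'xebncr'
Operation: count vowels (a, e, i, o, u)
Scan: s[0]='x', s[1]='e' (vowel), s[2]='b', s[3]='n', s[4]='c', s[5]='r'
Vowels found: 1
Result: 1


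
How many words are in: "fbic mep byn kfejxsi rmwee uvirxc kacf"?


Input string: 'fbic mep byn kfejxsi rmwee uvirxc kacf'
Operation: split by spaces
Words found: 'fbic', 'mep', 'byn', 'kfejxsi', 'rmwee', 'uvirxc', 'kacf'
Word count: 7


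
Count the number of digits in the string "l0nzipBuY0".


Input string: 'l0nzipBuY0'
Operation: count digit characters (0-9)
Scan: 'l', '0'(digit), 'n', 'z', 'i', 'p', 'B', 'u', 'Y', '0'(digit)
Digits found: 2
Result: 2


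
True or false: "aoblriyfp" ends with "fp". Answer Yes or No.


Input string: 'aoblriyfp'
Suffix to check: 'fp'
Last 2 characters of input: 'fp'
Match: True
Result: Yes


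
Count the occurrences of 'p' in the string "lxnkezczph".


Input string: 'lxnkezczph'
Target character: 'p'
Scan each position: s[8]='p'
Matches found at indices: 8
Total: 1


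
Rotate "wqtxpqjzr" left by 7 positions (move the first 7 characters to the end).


Input: 'wqtxpqjzr', shift = 7
Operation: split at index 7 and swap parts
Front part s[0:7] = 'wqtxpqj'
Back part s[7:] = 'zr'
Rotated = back + front = 'zr' + 'wqtxpqj'
Result: zrwqtxpqj


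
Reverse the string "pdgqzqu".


Input string: 'pdgqzqu'
Operation: reverse character order
Original order: 'p' -> 'd' -> 'g' -> 'q' -> 'z' -> 'q' -> 'u'
Reversed order: 'u' -> 'q' -> 'z' -> 'q' -> 'g' -> 'd' -> 'p'
Result: uqzqgdp


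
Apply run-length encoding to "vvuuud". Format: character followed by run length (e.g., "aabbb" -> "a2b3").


Input: 'vvuuud'
Operation: identify consecutive runs
Runs: 'vv' -> v2, 'uuu' -> u3, 'd' -> d1
Encoded: v2u3d1


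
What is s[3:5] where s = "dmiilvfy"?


Input string: 'dmiilvfy'
Operation: slice [3:5]
Extract characters: s[3]='i', s[4]='l'
Result: il


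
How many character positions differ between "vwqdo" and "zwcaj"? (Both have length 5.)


String 1: 'vwqdo'
String 2: 'zwcaj'
Compare each position: pos 0: 'v'!='z', pos 1: 'w'=='w', pos 2: 'q'!='c', pos 3: 'd'!='a', pos 4: 'o'!='j'
Differing positions: 4
Hamming distance: 4


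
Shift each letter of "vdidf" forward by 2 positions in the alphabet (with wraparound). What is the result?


Input: 'vdidf', shift = 2
Operation: for each letter, (position + 2) mod 26
Mapping: 'v'(21+2=23)->'x', 'd'(3+2=5)->'f', 'i'(8+2=10)->'k', 'd'(3+2=5)->'f', 'f'(5+2=7)->'h'
Result: xfkfh


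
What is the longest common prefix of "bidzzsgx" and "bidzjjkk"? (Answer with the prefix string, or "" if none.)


String 1: 'bidzzsgx'
String 2: 'bidzjjkk'
Compare position by position:
pos 0: 'b' vs 'b' match
pos 1: 'i' vs 'i' match
pos 2: 'd' vs 'd' match
pos 3: 'z' vs 'z' match
pos 4: 'z' vs 'j' differ -> stop
Longest common prefix: "bidz" (length 4)


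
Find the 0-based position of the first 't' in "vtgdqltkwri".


Input string: 'vtgdqltkwri'
Target: 't'
Scanning left to right: s[0]='v', s[1]='t'
First match at index: 1


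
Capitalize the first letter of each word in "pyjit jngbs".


Input string: 'pyjit jngbs'
Operation: capitalize first letter of each word
Word transformations: 'pyjit'->'Pyjit', 'jngbs'->'Jngbs'
Result: Pyjit Jngbs


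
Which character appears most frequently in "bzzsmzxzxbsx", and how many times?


Input: 'bzzsmzxzxbsx'
Operation: tally each character
Counts: 'b':2, 'm':1, 's':2, 'x':3, 'z':4
Maximum: 'z' appears 4 times


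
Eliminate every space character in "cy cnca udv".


Input string: 'cy cnca udv'
Operation: remove all spaces
Words: 'cy', 'cnca', 'udv'
Join without spaces: cycncaudv


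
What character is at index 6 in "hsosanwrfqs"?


Input string: 'hsosanwrfqs'
Operation: get character at index 6
Index mapping: s[0]='h', s[1]='s', s[2]='o', s[3]='s', s[4]='a', s[5]='n', s[6]='w'
Result: 'w'


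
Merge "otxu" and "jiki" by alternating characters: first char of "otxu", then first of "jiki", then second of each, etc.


String 1: 'otxu'
String 2: 'jiki'
Operation: alternate characters
Pairs: 'o'+'j', 't'+'i', 'x'+'k', 'u'+'i'
Result: ojtixkui


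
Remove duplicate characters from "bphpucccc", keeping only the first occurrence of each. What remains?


Input: 'bphpucccc'
Operation: keep first occurrence of each character
Scan: s[0]='b' new -> keep; s[1]='p' new -> keep; s[2]='h' new -> keep; s[3]='p' seen -> skip; s[4]='u' new -> keep; s[5]='c' new -> keep; s[6]='c' seen -> skip; s[7]='c' seen -> skip; s[8]='c' seen -> skip
Result: bphuc


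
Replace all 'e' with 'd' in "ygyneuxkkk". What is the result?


Input string: 'ygyneuxkkk'
Operation: replace 'e' with 'd'
Positions of 'e': 4
After replacement: ygynduxkkk


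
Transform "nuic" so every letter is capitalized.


Input string: 'nuic'
Operation: convert each letter to uppercase
Mapping: 'n'->'N', 'u'->'U', 'i'->'I', 'c'->'C'
Result: NUIC


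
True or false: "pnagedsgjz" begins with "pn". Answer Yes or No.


Input string: 'pnagedsgjz'
Prefix to check: 'pn'
First 2 characters of input: 'pn'
Match: True
Result: Yes


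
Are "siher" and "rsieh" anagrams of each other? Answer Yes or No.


String 1: 'siher' -> sorted: 'ehirs'
String 2: 'rsieh' -> sorted: 'ehirs'
Compare sorted forms: 'ehirs' == 'ehirs'
Anagram: Yes


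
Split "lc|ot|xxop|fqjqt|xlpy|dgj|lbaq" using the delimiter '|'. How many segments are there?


Input string: 'lc|ot|xxop|fqjqt|xlpy|dgj|lbaq'
Delimiter: '|'
Split result: 'lc', 'ot', 'xxop', 'fqjqt', 'xlpy', 'dgj', 'lbaq'
Number of parts: 7


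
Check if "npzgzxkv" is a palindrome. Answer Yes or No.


Input string: 'npzgzxkv'
Reversed: 'vkxzgzpn'
Compare pairs: s[0]='n' vs s[7]='v' (mismatch), s[1]='p' vs s[6]='k' (mismatch), s[2]='z' vs s[5]='x' (mismatch), s[3]='g' vs s[4]='z' (mismatch)
Palindrome: No


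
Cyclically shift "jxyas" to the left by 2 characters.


Input: 'jxyas', shift = 2
Operation: split at index 2 and swap parts
Front part s[0:2] = 'jx'
Back part s[2:] = 'yas'
Rotated = back + front = 'yas' + 'jx'
Result: yasjx


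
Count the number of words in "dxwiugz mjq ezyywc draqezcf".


Input string: 'dxwiugz mjq ezyywc draqezcf'
Operation: split by spaces
Words found: 'dxwiugz', 'mjq', 'ezyywc', 'draqezcf'
Word count: 4


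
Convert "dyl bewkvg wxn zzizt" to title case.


Input string: 'dyl bewkvg wxn zzizt'
Operation: capitalize first letter of each word
Word transformations: 'dyl'->'Dyl', 'bewkvg'->'Bewkvg', 'wxn'->'Wxn', 'zzizt'->'Zzizt'
Result: Dyl Bewkvg Wxn Zzizt


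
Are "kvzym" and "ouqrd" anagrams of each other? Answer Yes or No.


String 1: 'kvzym' -> sorted: 'kmvyz'
String 2: 'ouqrd' -> sorted: 'doqru'
Compare sorted forms: 'kmvyz' != 'doqru'
Anagram: No


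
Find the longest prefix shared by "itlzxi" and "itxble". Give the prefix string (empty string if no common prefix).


String 1: 'itlzxi'
String 2: 'itxble'
Compare position by position:
pos 0: 'i' vs 'i' match
pos 1: 't' vs 't' match
pos 2: 'l' vs 'x' differ -> stop
Longest common prefix: "it" (length 2)


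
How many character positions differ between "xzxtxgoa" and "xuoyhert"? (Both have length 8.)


String 1: 'xzxtxgoa'
String 2: 'xuoyhert'
Compare each position: pos 0: 'x'=='x', pos 1: 'z'!='u', pos 2: 'x'!='o', pos 3: 't'!='y', pos 4: 'x'!='h', pos 5: 'g'!='e', pos 6: 'o'!='r', pos 7: 'a'!='t'
Differing positions: 7
Hamming distance: 7


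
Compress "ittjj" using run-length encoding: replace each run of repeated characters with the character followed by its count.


Input: 'ittjj'
Operation: identify consecutive runs
Runs: 'i' -> i1, 'tt' -> t2, 'jj' -> j2
Encoded: i1t2j2


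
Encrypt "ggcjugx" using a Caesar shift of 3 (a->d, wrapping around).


Input: 'ggcjugx', shift = 3
Operation: for each letter, (position + 3) mod 26
Mapping: 'g'(6+3=9)->'j', 'g'(6+3=9)->'j', 'c'(2+3=5)->'f', 'j'(9+3=12)->'m', 'u'(20+3=23)->'x', 'g'(6+3=9)->'j', 'x'(23+3=26, 26 mod 26=0)->'a'
Result: jjfmxja


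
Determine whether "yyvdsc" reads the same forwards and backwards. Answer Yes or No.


Input string: 'yyvdsc'
Reversed: 'csdvyy'
Compare pairs: s[0]='y' vs s[5]='c' (mismatch), s[1]='y' vs s[4]='s' (mismatch), s[2]='v' vs s[3]='d' (mismatch)
Palindrome: No


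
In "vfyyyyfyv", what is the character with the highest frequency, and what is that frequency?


Input: 'vfyyyyfyv'
Operation: tally each character
Counts: 'f':2, 'v':2, 'y':5
Maximum: 'y' appears 5 times


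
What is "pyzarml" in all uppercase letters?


Input string: 'pyzarml'
Operation: convert each letter to uppercase
Mapping: 'p'->'P', 'y'->'Y', 'z'->'Z', 'a'->'A', 'r'->'R', 'm'->'M', 'l'->'L'
Result: PYZARML


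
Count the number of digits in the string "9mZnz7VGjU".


Input string: '9mZnz7VGjU'
Operation: count digit characters (0-9)
Scan: '9'(digit), 'm', 'Z', 'n', 'z', '7'(digit), 'V', 'G', 'j', 'U'
Digits found: 2
Result: 2


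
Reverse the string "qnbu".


Input string: 'qnbu'
Operation: reverse character order
Original order: 'q' -> 'n' -> 'b' -> 'u'
Reversed order: 'u' -> 'b' -> 'n' -> 'q'
Result: ubnq


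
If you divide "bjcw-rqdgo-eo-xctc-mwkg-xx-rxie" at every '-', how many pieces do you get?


Input string: 'bjcw-rqdgo-eo-xctc-mwkg-xx-rxie'
Delimiter: '-'
Split result: 'bjcw', 'rqdgo', 'eo', 'xctc', 'mwkg', 'xx', 'rxie'
Number of parts: 7


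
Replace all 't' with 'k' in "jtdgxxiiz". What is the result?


Input string: 'jtdgxxiiz'
Operation: replace 't' with 'k'
Positions of 't': 1
After replacement: jkdgxxiiz


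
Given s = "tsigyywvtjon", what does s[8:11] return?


Input string: 'tsigyywvtjon'
Operation: slice [8:11]
Extract characters: s[8]='t', s[9]='j', s[10]='o'
Result: tjo


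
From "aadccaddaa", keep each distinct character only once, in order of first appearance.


Input: 'aadccaddaa'
Operation: keep first occurrence of each character
Scan: s[0]='a' new -> keep; s[1]='a' seen -> skip; s[2]='d' new -> keep; s[3]='c' new -> keep; s[4]='c' seen -> skip; s[5]='a' seen -> skip; s[6]='d' seen -> skip; s[7]='d' seen -> skip; s[8]='a' seen -> skip; s[9]='a' seen -> skip
Result: adc


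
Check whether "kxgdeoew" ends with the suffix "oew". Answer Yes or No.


Input string: 'kxgdeoew'
Suffix to check: 'oew'
Last 3 characters of input: 'oew'
Match: True
Result: Yes


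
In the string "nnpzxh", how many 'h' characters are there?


Input string: 'nnpzxh'
Target character: 'h'
Scan each position: s[5]='h'
Matches found at indices: 5
Total: 1


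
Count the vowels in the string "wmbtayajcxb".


Input string: 'wmbtayajcxb'
Operation: count vowels (a, e, i, o, u)
Scan: s[0]='w', s[1]='m', s[2]='b', s[3]='t', s[4]='a' (vowel), s[5]='y', s[6]='a' (vowel), s[7]='j', s[8]='c', s[9]='x', s[10]='b'
Vowels found: 2
Result: 2


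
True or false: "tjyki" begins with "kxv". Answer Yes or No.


Input string: 'tjyki'
Prefix to check: 'kxv'
First 3 characters of input: 'tjy'
Match: False
Result: No


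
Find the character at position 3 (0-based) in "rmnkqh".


Input string: 'rmnkqh'
Operation: get character at index 3
Index mapping: s[0]='r', s[1]='m', s[2]='n', s[3]='k'
Result: 'k'


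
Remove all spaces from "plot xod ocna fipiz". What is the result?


Input string: 'plot xod ocna fipiz'
Operation: remove all spaces
Words: 'plot', 'xod', 'ocna', 'fipiz'
Join without spaces: plotxodocnafipiz


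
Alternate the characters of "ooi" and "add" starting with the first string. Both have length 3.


String 1: 'ooi'
String 2: 'add'
Operation: alternate characters
Pairs: 'o'+'a', 'o'+'d', 'i'+'d'
Result: oaodid


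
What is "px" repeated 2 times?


Input string: 'px'
Operation: repeat 2 times
Concatenation: 'px' + 'px'
Result: pxpx


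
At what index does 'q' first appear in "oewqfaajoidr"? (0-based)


Input string: 'oewqfaajoidr'
Target: 'q'
Scanning left to right: s[0]='o', s[1]='e', s[2]='w', s[3]='q'
First match at index: 3


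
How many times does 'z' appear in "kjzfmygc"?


Input string: 'kjzfmygc'
Target character: 'z'
Scan each position: s[2]='z'
Matches found at indices: 2
Total: 1


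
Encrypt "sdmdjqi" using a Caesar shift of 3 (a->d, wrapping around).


Input: 'sdmdjqi', shift = 3
Operation: for each letter, (position + 3) mod 26
Mapping: 's'(18+3=21)->'v', 'd'(3+3=6)->'g', 'm'(12+3=15)->'p', 'd'(3+3=6)->'g', 'j'(9+3=12)->'m', 'q'(16+3=19)->'t', 'i'(8+3=11)->'l'
Result: vgpgmtl


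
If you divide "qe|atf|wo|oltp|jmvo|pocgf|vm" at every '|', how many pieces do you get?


Input string: 'qe|atf|wo|oltp|jmvo|pocgf|vm'
Delimiter: '|'
Split result: 'qe', 'atf', 'wo', 'oltp', 'jmvo', 'pocgf', 'vm'
Number of parts: 7


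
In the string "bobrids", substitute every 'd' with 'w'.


Input string: 'bobrids'
Operation: replace 'd' with 'w'
Positions of 'd': 5
After replacement: bobriws


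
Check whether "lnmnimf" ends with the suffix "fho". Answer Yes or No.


Input string: 'lnmnimf'
Suffix to check: 'fho'
Last 3 characters of input: 'imf'
Match: False
Result: No


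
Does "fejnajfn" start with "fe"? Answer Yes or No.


Input string: 'fejnajfn'
Prefix to check: 'fe'
First 2 characters of input: 'fe'
Match: True
Result: Yes


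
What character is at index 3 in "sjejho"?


Input string: 'sjejho'
Operation: get character at index 3
Index mapping: s[0]='s', s[1]='j', s[2]='e', s[3]='j'
Result: 'j'


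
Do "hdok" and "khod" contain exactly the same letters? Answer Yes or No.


String 1: 'hdok' -> sorted: 'dhko'
String 2: 'khod' -> sorted: 'dhko'
Compare sorted forms: 'dhko' == 'dhko'
Anagram: Yes


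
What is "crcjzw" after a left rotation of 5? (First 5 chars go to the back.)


Input: 'crcjzw', shift = 5
Operation: split at index 5 and swap parts
Front part s[0:5] = 'crcjz'
Back part s[5:] = 'w'
Rotated = back + front = 'w' + 'crcjz'
Result: wcrcjz


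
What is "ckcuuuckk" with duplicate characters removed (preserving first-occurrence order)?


Input: 'ckcuuuckk'
Operation: keep first occurrence of each character
Scan: s[0]='c' new -> keep; s[1]='k' new -> keep; s[2]='c' seen -> skip; s[3]='u' new -> keep; s[4]='u' seen -> skip; s[5]='u' seen -> skip; s[6]='c' seen -> skip; s[7]='k' seen -> skip; s[8]='k' seen -> skip
Result: cku


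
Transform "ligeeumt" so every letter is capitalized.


Input string: 'ligeeumt'
Operation: convert each letter to uppercase
Mapping: 'l'->'L', 'i'->'I', 'g'->'G', 'e'->'E', 'e'->'E', 'u'->'U', 'm'->'M', 't'->'T'
Result: LIGEEUMT


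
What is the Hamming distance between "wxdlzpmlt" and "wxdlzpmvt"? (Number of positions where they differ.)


String 1: 'wxdlzpmlt'
String 2: 'wxdlzpmvt'
Compare each position: pos 0: 'w'=='w', pos 1: 'x'=='x', pos 2: 'd'=='d', pos 3: 'l'=='l', pos 4: 'z'=='z', pos 5: 'p'=='p', pos 6: 'm'=='m', pos 7: 'l'!='v', pos 8: 't'=='t'
Differing positions: 1
Hamming distance: 1


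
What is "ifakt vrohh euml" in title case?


Input string: 'ifakt vrohh euml'
Operation: capitalize first letter of each word
Word transformations: 'ifakt'->'Ifakt', 'vrohh'->'Vrohh', 'euml'->'Euml'
Result: Ifakt Vrohh Euml


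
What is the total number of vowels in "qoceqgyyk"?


Input string: 'qoceqgyyk'
Operation: count vowels (a, e, i, o, u)
Scan: s[0]='q', s[1]='o' (vowel), s[2]='c', s[3]='e' (vowel), s[4]='q', s[5]='g', s[6]='y', s[7]='y', s[8]='k'
Vowels found: 2
Result: 2


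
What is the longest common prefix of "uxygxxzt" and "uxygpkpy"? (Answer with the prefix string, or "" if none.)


String 1: 'uxygxxzt'
String 2: 'uxygpkpy'
Compare position by position:
pos 0: 'u' vs 'u' match
pos 1: 'x' vs 'x' match
pos 2: 'y' vs 'y' match
pos 3: 'g' vs 'g' match
pos 4: 'x' vs 'p' differ -> stop
Longest common prefix: "uxyg" (length 4)


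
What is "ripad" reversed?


Input string: 'ripad'
Operation: reverse character order
Original order: 'r' -> 'i' -> 'p' -> 'a' -> 'd'
Reversed order: 'd' -> 'a' -> 'p' -> 'i' -> 'r'
Result: dapir


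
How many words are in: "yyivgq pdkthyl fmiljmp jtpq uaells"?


Input string: 'yyivgq pdkthyl fmiljmp jtpq uaells'
Operation: split by spaces
Words found: 'yyivgq', 'pdkthyl', 'fmiljmp', 'jtpq', 'uaells'
Word count: 5


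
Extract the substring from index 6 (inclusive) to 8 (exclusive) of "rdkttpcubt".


Input string: 'rdkttpcubt'
Operation: slice [6:8]
Extract characters: s[6]='c', s[7]='u'
Result: cu


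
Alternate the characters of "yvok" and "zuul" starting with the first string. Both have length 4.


String 1: 'yvok'
String 2: 'zuul'
Operation: alternate characters
Pairs: 'y'+'z', 'v'+'u', 'o'+'u', 'k'+'l'
Result: yzvuoukl


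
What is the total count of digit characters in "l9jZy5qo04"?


Input string: 'l9jZy5qo04'
Operation: count digit characters (0-9)
Scan: 'l', '9'(digit), 'j', 'Z', 'y', '5'(digit), 'q', 'o', '0'(digit), '4'(digit)
Digits found: 4
Result: 4


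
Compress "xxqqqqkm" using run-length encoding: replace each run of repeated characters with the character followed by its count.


Input: 'xxqqqqkm'
Operation: identify consecutive runs
Runs: 'xx' -> x2, 'qqqq' -> q4, 'k' -> k1, 'm' -> m1
Encoded: x2q4k1m1


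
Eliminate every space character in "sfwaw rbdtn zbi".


Input string: 'sfwaw rbdtn zbi'
Operation: remove all spaces
Words: 'sfwaw', 'rbdtn', 'zbi'
Join without spaces: sfwawrbdtnzbi


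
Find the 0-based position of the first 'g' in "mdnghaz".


Input string: 'mdnghaz'
Target: 'g'
Scanning left to right: s[0]='m', s[1]='d', s[2]='n', s[3]='g'
First match at index: 3


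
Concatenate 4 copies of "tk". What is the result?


Input string: 'tk'
Operation: repeat 4 times
Concatenation: 'tk' + 'tk' + 'tk' + 'tk'
Result: tktktktk


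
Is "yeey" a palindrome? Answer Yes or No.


Input string: 'yeey'
Reversed: 'yeey'
Compare pairs: s[0]='y' vs s[3]='y' (match), s[1]='e' vs s[2]='e' (match)
Palindrome: Yes


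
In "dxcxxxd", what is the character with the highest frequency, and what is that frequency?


Input: 'dxcxxxd'
Operation: tally each character
Counts: 'c':1, 'd':2, 'x':4
Maximum: 'x' appears 4 times


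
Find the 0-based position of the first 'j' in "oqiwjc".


Input string: 'oqiwjc'
Target: 'j'
Scanning left to right: s[0]='o', s[1]='q', s[2]='i', s[3]='w', s[4]='j'
First match at index: 4


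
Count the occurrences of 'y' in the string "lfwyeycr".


Input string: 'lfwyeycr'
Target character: 'y'
Scan each position: s[3]='y', s[5]='y'
Matches found at indices: 3, 5
Total: 2


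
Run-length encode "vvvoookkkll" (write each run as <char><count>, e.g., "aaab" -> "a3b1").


Input: 'vvvoookkkll'
Operation: identify consecutive runs
Runs: 'vvv' -> v3, 'ooo' -> o3, 'kkk' -> k3, 'll' -> l2
Encoded: v3o3k3l2


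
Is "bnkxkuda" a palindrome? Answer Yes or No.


Input string: 'bnkxkuda'
Reversed: 'adukxknb'
Compare pairs: s[0]='b' vs s[7]='a' (mismatch), s[1]='n' vs s[6]='d' (mismatch), s[2]='k' vs s[5]='u' (mismatch), s[3]='x' vs s[4]='k' (mismatch)
Palindrome: No


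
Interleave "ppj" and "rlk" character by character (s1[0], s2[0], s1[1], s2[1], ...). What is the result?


String 1: 'ppj'
String 2: 'rlk'
Operation: alternate characters
Pairs: 'p'+'r', 'p'+'l', 'j'+'k'
Result: prpljk


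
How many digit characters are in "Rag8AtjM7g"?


Input string: 'Rag8AtjM7g'
Operation: count digit characters (0-9)
Scan: 'R', 'a', 'g', '8'(digit), 'A', 't', 'j', 'M', '7'(digit), 'g'
Digits found: 2
Result: 2


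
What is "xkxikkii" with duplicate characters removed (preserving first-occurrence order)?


Input: 'xkxikkii'
Operation: keep first occurrence of each character
Scan: s[0]='x' new -> keep; s[1]='k' new -> keep; s[2]='x' seen -> skip; s[3]='i' new -> keep; s[4]='k' seen -> skip; s[5]='k' seen -> skip; s[6]='i' seen -> skip; s[7]='i' seen -> skip
Result: xki


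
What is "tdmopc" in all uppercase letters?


Input string: 'tdmopc'
Operation: convert each letter to uppercase
Mapping: 't'->'T', 'd'->'D', 'm'->'M', 'o'->'O', 'p'->'P', 'c'->'C'
Result: TDMOPC


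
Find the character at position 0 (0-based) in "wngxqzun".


Input string: 'wngxqzun'
Operation: get character at index 0
Index mapping: s[0]='w'
Result: 'w'
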